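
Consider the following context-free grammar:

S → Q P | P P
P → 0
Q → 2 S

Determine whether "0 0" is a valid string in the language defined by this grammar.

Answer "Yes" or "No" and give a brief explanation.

Yes - a valid derivation exists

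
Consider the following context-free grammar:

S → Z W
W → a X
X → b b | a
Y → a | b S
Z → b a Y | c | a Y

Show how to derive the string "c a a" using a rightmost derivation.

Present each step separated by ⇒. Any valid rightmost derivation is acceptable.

S ⇒ Z W ⇒ Z a X ⇒ Z a a ⇒ c a a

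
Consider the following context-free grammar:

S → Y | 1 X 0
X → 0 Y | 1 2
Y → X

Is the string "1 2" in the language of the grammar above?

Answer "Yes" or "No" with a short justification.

Yes - a valid derivation exists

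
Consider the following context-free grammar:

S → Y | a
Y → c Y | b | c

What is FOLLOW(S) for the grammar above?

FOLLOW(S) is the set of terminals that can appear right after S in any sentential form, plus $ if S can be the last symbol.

We compute FOLLOW(S) using the standard algorithm.
FOLLOW(S) starts with {$}.
FIRST(S) = {a, b, c}
FIRST(Y) = {b, c}
FOLLOW(S) = {$}
FOLLOW(Y) = {$}
Therefore, FOLLOW(S) = {$}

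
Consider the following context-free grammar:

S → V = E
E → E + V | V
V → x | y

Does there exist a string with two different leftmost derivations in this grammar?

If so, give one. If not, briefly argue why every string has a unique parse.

No - every string in the language has a unique leftmost derivation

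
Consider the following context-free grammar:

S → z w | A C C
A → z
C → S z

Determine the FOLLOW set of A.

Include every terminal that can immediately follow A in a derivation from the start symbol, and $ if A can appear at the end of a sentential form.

We compute FOLLOW(A) using the standard algorithm.
FOLLOW(S) starts with {$}.
FIRST(A) = {z}
FIRST(C) = {z}
FIRST(S) = {z}
FOLLOW(A) = {z}
FOLLOW(C) = {$, z}
FOLLOW(S) = {$, z}
Therefore, FOLLOW(A) = {z}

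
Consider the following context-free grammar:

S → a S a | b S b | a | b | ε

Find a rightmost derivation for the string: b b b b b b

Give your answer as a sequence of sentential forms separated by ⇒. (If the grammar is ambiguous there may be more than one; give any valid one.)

S ⇒ b S b ⇒ b b S b b ⇒ b b b S b b b ⇒ b b b b b b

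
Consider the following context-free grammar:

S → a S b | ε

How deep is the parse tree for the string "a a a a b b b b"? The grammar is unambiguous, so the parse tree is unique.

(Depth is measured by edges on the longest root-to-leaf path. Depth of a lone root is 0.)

5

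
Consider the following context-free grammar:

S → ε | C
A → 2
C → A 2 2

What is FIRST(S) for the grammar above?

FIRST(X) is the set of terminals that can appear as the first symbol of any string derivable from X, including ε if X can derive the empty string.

We compute FIRST(S) using the standard algorithm.
FIRST(A) = {2}
FIRST(C) = {2}
FIRST(S) = {2, ε}
Therefore, FIRST(S) = {2, ε}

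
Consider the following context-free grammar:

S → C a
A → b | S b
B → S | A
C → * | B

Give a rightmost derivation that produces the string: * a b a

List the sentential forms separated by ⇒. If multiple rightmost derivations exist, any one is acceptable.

S ⇒ C a ⇒ B a ⇒ A a ⇒ S b a ⇒ C a b a ⇒ * a b a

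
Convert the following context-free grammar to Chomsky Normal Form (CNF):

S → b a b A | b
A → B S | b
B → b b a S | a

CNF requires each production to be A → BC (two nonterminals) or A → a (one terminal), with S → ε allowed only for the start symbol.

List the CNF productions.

TB → b; TA → a; S → b; A → b; B → a; S → TB X0; X0 → TA X1; X1 → TB A; A → B S; B → TB X2; X2 → TB X3; X3 → TA S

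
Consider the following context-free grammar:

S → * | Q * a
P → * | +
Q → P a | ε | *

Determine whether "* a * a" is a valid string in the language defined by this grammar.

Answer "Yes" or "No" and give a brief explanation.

Yes - a valid derivation exists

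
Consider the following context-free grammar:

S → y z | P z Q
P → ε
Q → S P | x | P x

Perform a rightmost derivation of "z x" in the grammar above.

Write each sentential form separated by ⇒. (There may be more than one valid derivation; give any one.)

S ⇒ P z Q ⇒ P z x ⇒ z x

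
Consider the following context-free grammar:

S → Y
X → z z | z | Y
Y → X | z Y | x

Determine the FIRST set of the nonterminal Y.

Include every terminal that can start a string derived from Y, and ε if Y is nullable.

We compute FIRST(Y) using the standard algorithm.
FIRST(S) = {x, z}
FIRST(X) = {x, z}
FIRST(Y) = {x, z}
Therefore, FIRST(Y) = {x, z}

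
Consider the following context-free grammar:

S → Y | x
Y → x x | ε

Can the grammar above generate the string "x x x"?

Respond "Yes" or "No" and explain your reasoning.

No - no valid derivation exists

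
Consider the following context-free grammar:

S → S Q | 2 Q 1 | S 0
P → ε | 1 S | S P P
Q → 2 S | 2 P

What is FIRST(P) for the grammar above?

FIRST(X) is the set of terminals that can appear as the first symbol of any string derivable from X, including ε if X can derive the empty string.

We compute FIRST(P) using the standard algorithm.
FIRST(P) = {1, 2, ε}
FIRST(Q) = {2}
FIRST(S) = {2}
Therefore, FIRST(P) = {1, 2, ε}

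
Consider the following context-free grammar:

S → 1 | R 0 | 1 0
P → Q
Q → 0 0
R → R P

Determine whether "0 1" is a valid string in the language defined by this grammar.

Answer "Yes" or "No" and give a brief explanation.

No - no valid derivation exists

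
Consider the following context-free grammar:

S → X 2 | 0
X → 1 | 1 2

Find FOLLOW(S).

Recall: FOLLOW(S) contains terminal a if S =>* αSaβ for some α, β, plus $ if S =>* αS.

We compute FOLLOW(S) using the standard algorithm.
FOLLOW(S) starts with {$}.
FIRST(S) = {0, 1}
FIRST(X) = {1}
FOLLOW(S) = {$}
FOLLOW(X) = {2}
Therefore, FOLLOW(S) = {$}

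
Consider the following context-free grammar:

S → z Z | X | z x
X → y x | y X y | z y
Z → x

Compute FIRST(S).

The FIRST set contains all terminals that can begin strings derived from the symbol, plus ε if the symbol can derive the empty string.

We compute FIRST(S) using the standard algorithm.
FIRST(S) = {y, z}
FIRST(X) = {y, z}
FIRST(Z) = {x}
Therefore, FIRST(S) = {y, z}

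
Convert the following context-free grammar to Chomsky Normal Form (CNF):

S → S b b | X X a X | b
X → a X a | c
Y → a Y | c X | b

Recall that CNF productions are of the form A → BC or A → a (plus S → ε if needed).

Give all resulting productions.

TB → b; TA → a; S → b; X → c; TC → c; Y → b; S → S X0; X0 → TB TB; S → X X1; X1 → X X2; X2 → TA X; X → TA X3; X3 → X TA; Y → TA Y; Y → TC X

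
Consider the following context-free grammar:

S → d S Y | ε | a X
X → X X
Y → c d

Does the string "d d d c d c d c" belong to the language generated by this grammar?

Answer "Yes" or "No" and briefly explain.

No - no valid derivation exists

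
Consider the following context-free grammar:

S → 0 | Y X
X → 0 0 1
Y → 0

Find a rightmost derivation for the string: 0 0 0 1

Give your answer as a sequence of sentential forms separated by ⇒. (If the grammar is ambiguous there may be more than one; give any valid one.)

S ⇒ Y X ⇒ Y 0 0 1 ⇒ 0 0 0 1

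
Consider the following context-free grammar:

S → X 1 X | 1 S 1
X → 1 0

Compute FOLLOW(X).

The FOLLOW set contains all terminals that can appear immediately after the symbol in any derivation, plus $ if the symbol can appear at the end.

We compute FOLLOW(X) using the standard algorithm.
FOLLOW(S) starts with {$}.
FIRST(S) = {1}
FIRST(X) = {1}
FOLLOW(S) = {$, 1}
FOLLOW(X) = {$, 1}
Therefore, FOLLOW(X) = {$, 1}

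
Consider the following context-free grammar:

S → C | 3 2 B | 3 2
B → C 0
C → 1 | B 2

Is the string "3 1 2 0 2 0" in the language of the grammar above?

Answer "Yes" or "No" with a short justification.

No - no valid derivation exists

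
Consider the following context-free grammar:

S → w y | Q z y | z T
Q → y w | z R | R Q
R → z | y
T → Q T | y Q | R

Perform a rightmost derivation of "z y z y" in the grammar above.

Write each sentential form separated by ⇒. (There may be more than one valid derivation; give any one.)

S ⇒ Q z y ⇒ z R z y ⇒ z y z y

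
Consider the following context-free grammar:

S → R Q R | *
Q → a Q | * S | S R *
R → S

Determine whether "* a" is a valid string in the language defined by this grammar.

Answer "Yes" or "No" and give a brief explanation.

No - no valid derivation exists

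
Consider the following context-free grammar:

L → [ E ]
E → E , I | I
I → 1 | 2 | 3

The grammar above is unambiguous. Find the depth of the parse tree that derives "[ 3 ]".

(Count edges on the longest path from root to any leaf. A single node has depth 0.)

3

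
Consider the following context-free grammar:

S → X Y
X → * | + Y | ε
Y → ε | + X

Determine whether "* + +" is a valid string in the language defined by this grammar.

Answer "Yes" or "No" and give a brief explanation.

Yes - a valid derivation exists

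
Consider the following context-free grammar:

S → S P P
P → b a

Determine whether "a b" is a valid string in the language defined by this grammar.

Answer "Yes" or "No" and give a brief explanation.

No - no valid derivation exists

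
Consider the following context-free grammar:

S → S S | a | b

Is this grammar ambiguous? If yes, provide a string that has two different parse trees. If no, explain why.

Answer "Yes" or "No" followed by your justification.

Yes - the string 'a b b b a' has two distinct leftmost derivations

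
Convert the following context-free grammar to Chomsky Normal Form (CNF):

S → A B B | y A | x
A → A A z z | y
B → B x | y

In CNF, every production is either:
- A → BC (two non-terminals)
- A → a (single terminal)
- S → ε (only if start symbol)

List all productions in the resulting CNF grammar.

TY → y; S → x; TZ → z; A → y; TX → x; B → y; S → A X0; X0 → B B; S → TY A; A → A X1; X1 → A X2; X2 → TZ TZ; B → B TX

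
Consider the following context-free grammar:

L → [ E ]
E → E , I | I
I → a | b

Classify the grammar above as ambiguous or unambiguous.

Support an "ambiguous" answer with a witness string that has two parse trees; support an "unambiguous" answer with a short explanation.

Unambiguous - every string in the language has a unique parse tree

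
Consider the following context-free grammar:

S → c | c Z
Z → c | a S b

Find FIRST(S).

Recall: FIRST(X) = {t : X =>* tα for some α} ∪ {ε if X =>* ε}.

We compute FIRST(S) using the standard algorithm.
FIRST(S) = {c}
FIRST(Z) = {a, c}
Therefore, FIRST(S) = {c}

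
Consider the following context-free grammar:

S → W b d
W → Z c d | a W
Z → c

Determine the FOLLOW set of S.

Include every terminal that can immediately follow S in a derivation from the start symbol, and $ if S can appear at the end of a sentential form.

We compute FOLLOW(S) using the standard algorithm.
FOLLOW(S) starts with {$}.
FIRST(S) = {a, c}
FIRST(W) = {a, c}
FIRST(Z) = {c}
FOLLOW(S) = {$}
FOLLOW(W) = {b}
FOLLOW(Z) = {c}
Therefore, FOLLOW(S) = {$}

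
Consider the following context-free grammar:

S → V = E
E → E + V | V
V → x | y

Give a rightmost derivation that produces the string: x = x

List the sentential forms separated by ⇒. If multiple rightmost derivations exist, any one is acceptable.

S ⇒ V = E ⇒ V = V ⇒ V = x ⇒ x = x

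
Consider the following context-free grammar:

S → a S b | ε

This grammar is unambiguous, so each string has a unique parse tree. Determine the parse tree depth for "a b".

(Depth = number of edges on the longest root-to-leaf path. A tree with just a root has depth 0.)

2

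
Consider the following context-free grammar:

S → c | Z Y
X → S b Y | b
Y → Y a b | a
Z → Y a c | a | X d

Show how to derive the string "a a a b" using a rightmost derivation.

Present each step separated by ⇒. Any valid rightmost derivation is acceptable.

S ⇒ Z Y ⇒ Z Y a b ⇒ Z a a b ⇒ a a a b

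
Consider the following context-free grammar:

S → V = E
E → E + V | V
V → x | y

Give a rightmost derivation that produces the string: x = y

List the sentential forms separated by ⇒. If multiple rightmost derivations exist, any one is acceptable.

S ⇒ V = E ⇒ V = V ⇒ V = y ⇒ x = y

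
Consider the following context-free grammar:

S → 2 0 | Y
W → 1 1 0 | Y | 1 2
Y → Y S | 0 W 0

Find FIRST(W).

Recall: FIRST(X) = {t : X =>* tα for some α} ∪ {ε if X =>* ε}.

We compute FIRST(W) using the standard algorithm.
FIRST(S) = {0, 2}
FIRST(W) = {0, 1}
FIRST(Y) = {0}
Therefore, FIRST(W) = {0, 1}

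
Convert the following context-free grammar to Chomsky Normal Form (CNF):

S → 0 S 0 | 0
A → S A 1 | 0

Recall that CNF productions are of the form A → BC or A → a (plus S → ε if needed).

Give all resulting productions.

T0 → 0; S → 0; T1 → 1; A → 0; S → T0 X0; X0 → S T0; A → S X1; X1 → A T1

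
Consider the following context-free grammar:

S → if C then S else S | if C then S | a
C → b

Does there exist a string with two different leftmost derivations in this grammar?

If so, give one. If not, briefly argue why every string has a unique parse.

Yes - the string 'if b then if b then if b then a else a' has two distinct leftmost derivations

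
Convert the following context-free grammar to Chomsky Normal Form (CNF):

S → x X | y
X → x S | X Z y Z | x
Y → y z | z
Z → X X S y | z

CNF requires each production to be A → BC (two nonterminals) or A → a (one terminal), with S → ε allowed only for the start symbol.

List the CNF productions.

TX → x; S → y; TY → y; X → x; TZ → z; Y → z; Z → z; S → TX X; X → TX S; X → X X0; X0 → Z X1; X1 → TY Z; Y → TY TZ; Z → X X2; X2 → X X3; X3 → S TY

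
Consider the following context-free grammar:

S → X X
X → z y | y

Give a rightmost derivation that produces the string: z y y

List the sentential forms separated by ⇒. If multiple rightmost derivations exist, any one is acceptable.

S ⇒ X X ⇒ X y ⇒ z y y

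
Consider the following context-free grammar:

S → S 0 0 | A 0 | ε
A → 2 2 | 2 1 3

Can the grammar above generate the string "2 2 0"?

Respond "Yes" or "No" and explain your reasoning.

Yes - a valid derivation exists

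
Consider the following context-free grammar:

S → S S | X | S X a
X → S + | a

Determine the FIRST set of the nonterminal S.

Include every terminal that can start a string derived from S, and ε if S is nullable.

We compute FIRST(S) using the standard algorithm.
FIRST(S) = {a}
FIRST(X) = {a}
Therefore, FIRST(S) = {a}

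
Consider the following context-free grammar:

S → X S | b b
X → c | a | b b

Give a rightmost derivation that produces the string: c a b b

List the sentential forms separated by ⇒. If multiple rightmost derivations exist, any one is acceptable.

S ⇒ X S ⇒ X X S ⇒ X X b b ⇒ X a b b ⇒ c a b b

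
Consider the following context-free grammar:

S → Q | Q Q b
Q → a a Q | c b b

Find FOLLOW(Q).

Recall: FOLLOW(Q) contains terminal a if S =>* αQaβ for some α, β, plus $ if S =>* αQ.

We compute FOLLOW(Q) using the standard algorithm.
FOLLOW(S) starts with {$}.
FIRST(Q) = {a, c}
FIRST(S) = {a, c}
FOLLOW(Q) = {$, a, b, c}
FOLLOW(S) = {$}
Therefore, FOLLOW(Q) = {$, a, b, c}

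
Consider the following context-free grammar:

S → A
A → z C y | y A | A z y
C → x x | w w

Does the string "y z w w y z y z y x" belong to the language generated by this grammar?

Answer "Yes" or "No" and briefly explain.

No - no valid derivation exists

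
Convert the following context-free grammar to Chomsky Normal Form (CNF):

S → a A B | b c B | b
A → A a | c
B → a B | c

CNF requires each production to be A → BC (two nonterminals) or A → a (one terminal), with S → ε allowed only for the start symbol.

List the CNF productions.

TA → a; TB → b; TC → c; S → b; A → c; B → c; S → TA X0; X0 → A B; S → TB X1; X1 → TC B; A → A TA; B → TA B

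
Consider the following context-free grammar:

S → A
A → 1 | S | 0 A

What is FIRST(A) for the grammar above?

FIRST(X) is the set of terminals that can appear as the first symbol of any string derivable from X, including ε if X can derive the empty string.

We compute FIRST(A) using the standard algorithm.
FIRST(A) = {0, 1}
FIRST(S) = {0, 1}
Therefore, FIRST(A) = {0, 1}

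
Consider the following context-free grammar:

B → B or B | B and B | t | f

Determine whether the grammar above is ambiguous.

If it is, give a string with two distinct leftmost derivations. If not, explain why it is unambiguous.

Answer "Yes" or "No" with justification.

Yes - the string 't or t or t or f or t' has two distinct leftmost derivations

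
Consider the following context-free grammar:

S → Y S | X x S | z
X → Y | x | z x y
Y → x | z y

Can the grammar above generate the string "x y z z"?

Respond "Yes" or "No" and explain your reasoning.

No - no valid derivation exists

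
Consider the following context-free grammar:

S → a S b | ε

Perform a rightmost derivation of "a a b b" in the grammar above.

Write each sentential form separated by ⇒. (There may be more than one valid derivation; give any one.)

S ⇒ a S b ⇒ a a S b b ⇒ a a b b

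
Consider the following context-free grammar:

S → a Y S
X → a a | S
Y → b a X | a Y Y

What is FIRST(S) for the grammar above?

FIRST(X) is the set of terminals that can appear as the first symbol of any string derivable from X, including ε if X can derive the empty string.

We compute FIRST(S) using the standard algorithm.
FIRST(S) = {a}
FIRST(X) = {a}
FIRST(Y) = {a, b}
Therefore, FIRST(S) = {a}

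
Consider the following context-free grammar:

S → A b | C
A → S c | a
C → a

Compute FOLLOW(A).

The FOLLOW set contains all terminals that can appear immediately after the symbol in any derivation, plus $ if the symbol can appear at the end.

We compute FOLLOW(A) using the standard algorithm.
FOLLOW(S) starts with {$}.
FIRST(A) = {a}
FIRST(C) = {a}
FIRST(S) = {a}
FOLLOW(A) = {b}
FOLLOW(C) = {$, c}
FOLLOW(S) = {$, c}
Therefore, FOLLOW(A) = {b}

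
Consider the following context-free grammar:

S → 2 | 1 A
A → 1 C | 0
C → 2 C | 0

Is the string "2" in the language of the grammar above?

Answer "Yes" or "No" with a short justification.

Yes - a valid derivation exists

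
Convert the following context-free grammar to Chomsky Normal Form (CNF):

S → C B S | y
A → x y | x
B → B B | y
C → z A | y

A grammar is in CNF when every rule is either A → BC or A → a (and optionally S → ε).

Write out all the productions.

S → y; TX → x; TY → y; A → x; B → y; TZ → z; C → y; S → C X0; X0 → B S; A → TX TY; B → B B; C → TZ A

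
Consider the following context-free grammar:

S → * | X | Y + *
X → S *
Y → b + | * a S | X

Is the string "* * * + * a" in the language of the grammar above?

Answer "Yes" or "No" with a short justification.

No - no valid derivation exists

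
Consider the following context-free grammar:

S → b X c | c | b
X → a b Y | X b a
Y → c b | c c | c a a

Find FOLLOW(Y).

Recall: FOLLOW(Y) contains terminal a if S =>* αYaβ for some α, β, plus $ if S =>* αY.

We compute FOLLOW(Y) using the standard algorithm.
FOLLOW(S) starts with {$}.
FIRST(S) = {b, c}
FIRST(X) = {a}
FIRST(Y) = {c}
FOLLOW(S) = {$}
FOLLOW(X) = {b, c}
FOLLOW(Y) = {b, c}
Therefore, FOLLOW(Y) = {b, c}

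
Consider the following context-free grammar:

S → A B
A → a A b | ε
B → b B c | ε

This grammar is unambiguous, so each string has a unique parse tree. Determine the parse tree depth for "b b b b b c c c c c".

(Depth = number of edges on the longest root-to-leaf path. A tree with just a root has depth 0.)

7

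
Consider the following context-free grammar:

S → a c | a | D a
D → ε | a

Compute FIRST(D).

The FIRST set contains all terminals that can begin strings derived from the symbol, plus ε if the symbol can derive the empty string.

We compute FIRST(D) using the standard algorithm.
FIRST(D) = {a, ε}
FIRST(S) = {a}
Therefore, FIRST(D) = {a, ε}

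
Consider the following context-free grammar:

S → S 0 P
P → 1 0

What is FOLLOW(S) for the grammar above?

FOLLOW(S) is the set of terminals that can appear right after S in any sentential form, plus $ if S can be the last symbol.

We compute FOLLOW(S) using the standard algorithm.
FOLLOW(S) starts with {$}.
FIRST(P) = {1}
FIRST(S) = {}
FOLLOW(P) = {$, 0}
FOLLOW(S) = {$, 0}
Therefore, FOLLOW(S) = {$, 0}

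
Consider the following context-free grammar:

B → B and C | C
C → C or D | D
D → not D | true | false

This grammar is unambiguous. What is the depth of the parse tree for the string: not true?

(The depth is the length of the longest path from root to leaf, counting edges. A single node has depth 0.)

4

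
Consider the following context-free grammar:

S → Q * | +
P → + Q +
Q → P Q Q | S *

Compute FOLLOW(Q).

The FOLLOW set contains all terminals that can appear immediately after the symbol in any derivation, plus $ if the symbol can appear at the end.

We compute FOLLOW(Q) using the standard algorithm.
FOLLOW(S) starts with {$}.
FIRST(P) = {+}
FIRST(Q) = {+}
FIRST(S) = {+}
FOLLOW(P) = {+}
FOLLOW(Q) = {*, +}
FOLLOW(S) = {$, *}
Therefore, FOLLOW(Q) = {*, +}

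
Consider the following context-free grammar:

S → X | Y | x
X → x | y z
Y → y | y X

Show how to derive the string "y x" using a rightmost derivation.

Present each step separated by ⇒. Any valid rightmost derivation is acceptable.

S ⇒ Y ⇒ y X ⇒ y x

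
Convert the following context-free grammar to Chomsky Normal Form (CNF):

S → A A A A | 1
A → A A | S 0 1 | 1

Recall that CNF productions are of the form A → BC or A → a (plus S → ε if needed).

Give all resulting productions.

S → 1; T0 → 0; T1 → 1; A → 1; S → A X0; X0 → A X1; X1 → A A; A → A A; A → S X2; X2 → T0 T1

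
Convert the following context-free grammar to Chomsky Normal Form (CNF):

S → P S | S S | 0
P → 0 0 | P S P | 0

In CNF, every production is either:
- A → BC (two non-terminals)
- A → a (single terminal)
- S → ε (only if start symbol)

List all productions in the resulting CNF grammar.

S → 0; T0 → 0; P → 0; S → P S; S → S S; P → T0 T0; P → P X0; X0 → S P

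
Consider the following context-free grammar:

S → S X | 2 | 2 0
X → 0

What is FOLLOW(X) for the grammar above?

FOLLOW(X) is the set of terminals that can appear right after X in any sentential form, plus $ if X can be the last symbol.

We compute FOLLOW(X) using the standard algorithm.
FOLLOW(S) starts with {$}.
FIRST(S) = {2}
FIRST(X) = {0}
FOLLOW(S) = {$, 0}
FOLLOW(X) = {$, 0}
Therefore, FOLLOW(X) = {$, 0}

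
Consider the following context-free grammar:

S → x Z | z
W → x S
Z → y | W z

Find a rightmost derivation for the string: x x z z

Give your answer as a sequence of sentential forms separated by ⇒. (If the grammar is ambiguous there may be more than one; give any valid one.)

S ⇒ x Z ⇒ x W z ⇒ x x S z ⇒ x x z z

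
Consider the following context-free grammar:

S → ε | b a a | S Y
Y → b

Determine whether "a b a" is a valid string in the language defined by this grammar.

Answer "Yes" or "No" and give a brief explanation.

No - no valid derivation exists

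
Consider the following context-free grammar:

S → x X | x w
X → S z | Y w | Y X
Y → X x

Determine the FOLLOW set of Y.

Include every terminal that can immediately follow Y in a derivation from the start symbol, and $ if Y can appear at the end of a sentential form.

We compute FOLLOW(Y) using the standard algorithm.
FOLLOW(S) starts with {$}.
FIRST(S) = {x}
FIRST(X) = {x}
FIRST(Y) = {x}
FOLLOW(S) = {$, z}
FOLLOW(X) = {$, x, z}
FOLLOW(Y) = {w, x}
Therefore, FOLLOW(Y) = {w, x}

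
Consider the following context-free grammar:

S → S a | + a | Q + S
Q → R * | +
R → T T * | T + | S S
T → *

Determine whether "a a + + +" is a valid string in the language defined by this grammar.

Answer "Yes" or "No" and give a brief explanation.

No - no valid derivation exists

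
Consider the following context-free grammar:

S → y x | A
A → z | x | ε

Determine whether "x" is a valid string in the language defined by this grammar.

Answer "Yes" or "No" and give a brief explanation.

Yes - a valid derivation exists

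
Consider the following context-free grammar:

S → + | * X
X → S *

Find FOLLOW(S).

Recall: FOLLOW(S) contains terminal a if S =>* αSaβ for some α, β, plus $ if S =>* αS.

We compute FOLLOW(S) using the standard algorithm.
FOLLOW(S) starts with {$}.
FIRST(S) = {*, +}
FIRST(X) = {*, +}
FOLLOW(S) = {$, *}
FOLLOW(X) = {$, *}
Therefore, FOLLOW(S) = {$, *}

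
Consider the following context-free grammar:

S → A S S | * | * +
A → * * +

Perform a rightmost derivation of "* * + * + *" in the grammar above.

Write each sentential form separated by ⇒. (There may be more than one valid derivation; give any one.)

S ⇒ A S S ⇒ A S * ⇒ A * + * ⇒ * * + * + *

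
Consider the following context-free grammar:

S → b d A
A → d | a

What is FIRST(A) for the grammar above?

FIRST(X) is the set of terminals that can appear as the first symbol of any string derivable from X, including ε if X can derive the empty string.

We compute FIRST(A) using the standard algorithm.
FIRST(A) = {a, d}
FIRST(S) = {b}
Therefore, FIRST(A) = {a, d}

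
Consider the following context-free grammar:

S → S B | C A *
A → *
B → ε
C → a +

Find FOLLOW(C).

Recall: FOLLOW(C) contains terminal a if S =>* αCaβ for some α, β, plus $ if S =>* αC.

We compute FOLLOW(C) using the standard algorithm.
FOLLOW(S) starts with {$}.
FIRST(A) = {*}
FIRST(B) = {ε}
FIRST(C) = {a}
FIRST(S) = {a}
FOLLOW(A) = {*}
FOLLOW(B) = {$}
FOLLOW(C) = {*}
FOLLOW(S) = {$}
Therefore, FOLLOW(C) = {*}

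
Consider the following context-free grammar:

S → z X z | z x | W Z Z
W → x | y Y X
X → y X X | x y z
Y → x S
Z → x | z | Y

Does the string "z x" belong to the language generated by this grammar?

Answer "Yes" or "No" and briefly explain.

Yes - a valid derivation exists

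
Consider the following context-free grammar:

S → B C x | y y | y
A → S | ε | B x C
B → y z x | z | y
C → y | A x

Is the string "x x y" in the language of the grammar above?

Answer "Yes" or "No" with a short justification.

No - no valid derivation exists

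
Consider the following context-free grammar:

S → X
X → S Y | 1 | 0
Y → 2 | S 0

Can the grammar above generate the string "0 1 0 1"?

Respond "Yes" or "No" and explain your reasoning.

No - no valid derivation exists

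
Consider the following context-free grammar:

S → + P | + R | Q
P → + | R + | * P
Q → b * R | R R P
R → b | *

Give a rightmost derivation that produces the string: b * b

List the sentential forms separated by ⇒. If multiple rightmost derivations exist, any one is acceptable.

S ⇒ Q ⇒ b * R ⇒ b * b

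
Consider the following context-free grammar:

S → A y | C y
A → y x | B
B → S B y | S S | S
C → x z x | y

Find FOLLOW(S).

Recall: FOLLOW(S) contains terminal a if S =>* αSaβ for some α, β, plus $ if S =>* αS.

We compute FOLLOW(S) using the standard algorithm.
FOLLOW(S) starts with {$}.
FIRST(A) = {x, y}
FIRST(B) = {x, y}
FIRST(C) = {x, y}
FIRST(S) = {x, y}
FOLLOW(A) = {y}
FOLLOW(B) = {y}
FOLLOW(C) = {y}
FOLLOW(S) = {$, x, y}
Therefore, FOLLOW(S) = {$, x, y}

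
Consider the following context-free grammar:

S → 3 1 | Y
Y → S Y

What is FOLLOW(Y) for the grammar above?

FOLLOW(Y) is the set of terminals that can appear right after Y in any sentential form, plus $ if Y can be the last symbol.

We compute FOLLOW(Y) using the standard algorithm.
FOLLOW(S) starts with {$}.
FIRST(S) = {3}
FIRST(Y) = {3}
FOLLOW(S) = {$, 3}
FOLLOW(Y) = {$, 3}
Therefore, FOLLOW(Y) = {$, 3}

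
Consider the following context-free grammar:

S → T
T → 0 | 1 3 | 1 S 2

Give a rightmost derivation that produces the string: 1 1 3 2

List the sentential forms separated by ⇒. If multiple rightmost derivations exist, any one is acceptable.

S ⇒ T ⇒ 1 S 2 ⇒ 1 T 2 ⇒ 1 1 3 2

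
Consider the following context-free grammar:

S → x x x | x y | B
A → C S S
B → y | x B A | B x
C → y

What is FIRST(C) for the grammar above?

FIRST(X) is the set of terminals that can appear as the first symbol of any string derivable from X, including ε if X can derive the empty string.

We compute FIRST(C) using the standard algorithm.
FIRST(A) = {y}
FIRST(B) = {x, y}
FIRST(C) = {y}
FIRST(S) = {x, y}
Therefore, FIRST(C) = {y}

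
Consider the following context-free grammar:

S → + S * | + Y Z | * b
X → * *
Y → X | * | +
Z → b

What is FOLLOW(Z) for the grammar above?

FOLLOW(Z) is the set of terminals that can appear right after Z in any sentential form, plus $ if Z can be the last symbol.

We compute FOLLOW(Z) using the standard algorithm.
FOLLOW(S) starts with {$}.
FIRST(S) = {*, +}
FIRST(X) = {*}
FIRST(Y) = {*, +}
FIRST(Z) = {b}
FOLLOW(S) = {$, *}
FOLLOW(X) = {b}
FOLLOW(Y) = {b}
FOLLOW(Z) = {$, *}
Therefore, FOLLOW(Z) = {$, *}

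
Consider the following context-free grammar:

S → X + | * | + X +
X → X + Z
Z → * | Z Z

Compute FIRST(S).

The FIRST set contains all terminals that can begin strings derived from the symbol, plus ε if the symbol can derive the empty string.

We compute FIRST(S) using the standard algorithm.
FIRST(S) = {*, +}
FIRST(X) = {}
FIRST(Z) = {*}
Therefore, FIRST(S) = {*, +}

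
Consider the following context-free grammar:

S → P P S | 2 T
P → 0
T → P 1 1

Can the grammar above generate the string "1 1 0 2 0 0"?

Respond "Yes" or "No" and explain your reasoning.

No - no valid derivation exists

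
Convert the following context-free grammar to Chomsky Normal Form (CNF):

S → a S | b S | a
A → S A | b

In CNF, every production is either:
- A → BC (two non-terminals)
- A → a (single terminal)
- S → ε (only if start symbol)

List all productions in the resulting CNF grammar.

TA → a; TB → b; S → a; A → b; S → TA S; S → TB S; A → S A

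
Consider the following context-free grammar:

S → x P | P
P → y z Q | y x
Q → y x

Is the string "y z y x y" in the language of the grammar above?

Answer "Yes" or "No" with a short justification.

No - no valid derivation exists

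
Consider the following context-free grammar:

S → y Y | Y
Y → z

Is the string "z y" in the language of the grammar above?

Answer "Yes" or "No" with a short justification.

No - no valid derivation exists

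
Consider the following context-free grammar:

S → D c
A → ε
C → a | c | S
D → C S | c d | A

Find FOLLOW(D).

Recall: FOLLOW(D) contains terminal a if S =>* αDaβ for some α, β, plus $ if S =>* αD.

We compute FOLLOW(D) using the standard algorithm.
FOLLOW(S) starts with {$}.
FIRST(A) = {ε}
FIRST(C) = {a, c}
FIRST(D) = {a, c, ε}
FIRST(S) = {a, c}
FOLLOW(A) = {c}
FOLLOW(C) = {a, c}
FOLLOW(D) = {c}
FOLLOW(S) = {$, a, c}
Therefore, FOLLOW(D) = {c}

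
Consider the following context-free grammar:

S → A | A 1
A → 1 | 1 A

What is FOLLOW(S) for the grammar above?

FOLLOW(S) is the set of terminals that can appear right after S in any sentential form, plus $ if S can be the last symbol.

We compute FOLLOW(S) using the standard algorithm.
FOLLOW(S) starts with {$}.
FIRST(A) = {1}
FIRST(S) = {1}
FOLLOW(A) = {$, 1}
FOLLOW(S) = {$}
Therefore, FOLLOW(S) = {$}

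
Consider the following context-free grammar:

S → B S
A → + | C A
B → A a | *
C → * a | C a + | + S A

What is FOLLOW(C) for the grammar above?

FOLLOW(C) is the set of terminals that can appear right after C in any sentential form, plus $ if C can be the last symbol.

We compute FOLLOW(C) using the standard algorithm.
FOLLOW(S) starts with {$}.
FIRST(A) = {*, +}
FIRST(B) = {*, +}
FIRST(C) = {*, +}
FIRST(S) = {*, +}
FOLLOW(A) = {*, +, a}
FOLLOW(B) = {*, +}
FOLLOW(C) = {*, +, a}
FOLLOW(S) = {$, *, +}
Therefore, FOLLOW(C) = {*, +, a}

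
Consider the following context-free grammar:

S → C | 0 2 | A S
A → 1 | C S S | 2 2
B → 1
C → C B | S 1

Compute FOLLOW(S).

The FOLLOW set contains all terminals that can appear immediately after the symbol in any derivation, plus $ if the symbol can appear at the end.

We compute FOLLOW(S) using the standard algorithm.
FOLLOW(S) starts with {$}.
FIRST(A) = {0, 1, 2}
FIRST(B) = {1}
FIRST(C) = {0, 1, 2}
FIRST(S) = {0, 1, 2}
FOLLOW(A) = {0, 1, 2}
FOLLOW(B) = {$, 0, 1, 2}
FOLLOW(C) = {$, 0, 1, 2}
FOLLOW(S) = {$, 0, 1, 2}
Therefore, FOLLOW(S) = {$, 0, 1, 2}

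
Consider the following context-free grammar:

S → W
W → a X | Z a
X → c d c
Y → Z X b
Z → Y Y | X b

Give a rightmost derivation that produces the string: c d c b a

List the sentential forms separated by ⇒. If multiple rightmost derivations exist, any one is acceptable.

S ⇒ W ⇒ Z a ⇒ X b a ⇒ c d c b a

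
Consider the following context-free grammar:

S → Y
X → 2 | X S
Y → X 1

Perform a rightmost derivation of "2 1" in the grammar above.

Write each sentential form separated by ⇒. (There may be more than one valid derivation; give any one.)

S ⇒ Y ⇒ X 1 ⇒ 2 1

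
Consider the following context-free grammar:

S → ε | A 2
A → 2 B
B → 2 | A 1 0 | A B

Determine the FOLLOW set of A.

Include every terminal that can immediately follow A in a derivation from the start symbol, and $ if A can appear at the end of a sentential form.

We compute FOLLOW(A) using the standard algorithm.
FOLLOW(S) starts with {$}.
FIRST(A) = {2}
FIRST(B) = {2}
FIRST(S) = {2, ε}
FOLLOW(A) = {1, 2}
FOLLOW(B) = {1, 2}
FOLLOW(S) = {$}
Therefore, FOLLOW(A) = {1, 2}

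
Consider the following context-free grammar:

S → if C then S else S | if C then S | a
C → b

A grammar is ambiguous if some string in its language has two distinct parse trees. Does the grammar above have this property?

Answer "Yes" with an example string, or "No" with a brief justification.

Yes - the string 'if b then if b then a else a' has two distinct parse trees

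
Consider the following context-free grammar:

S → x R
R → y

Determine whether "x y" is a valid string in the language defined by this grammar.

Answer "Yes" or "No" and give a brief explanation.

Yes - a valid derivation exists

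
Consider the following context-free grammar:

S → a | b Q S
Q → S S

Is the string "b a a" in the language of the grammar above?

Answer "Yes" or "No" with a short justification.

No - no valid derivation exists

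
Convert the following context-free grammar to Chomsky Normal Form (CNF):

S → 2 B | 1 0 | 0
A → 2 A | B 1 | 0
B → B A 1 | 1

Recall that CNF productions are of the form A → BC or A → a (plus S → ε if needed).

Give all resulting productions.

T2 → 2; T1 → 1; T0 → 0; S → 0; A → 0; B → 1; S → T2 B; S → T1 T0; A → T2 A; A → B T1; B → B X0; X0 → A T1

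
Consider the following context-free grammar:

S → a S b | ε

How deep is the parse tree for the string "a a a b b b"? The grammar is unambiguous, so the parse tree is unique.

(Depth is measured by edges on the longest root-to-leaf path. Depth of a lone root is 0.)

4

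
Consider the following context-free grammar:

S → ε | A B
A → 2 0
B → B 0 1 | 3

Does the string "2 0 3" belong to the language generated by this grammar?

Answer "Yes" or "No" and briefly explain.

Yes - a valid derivation exists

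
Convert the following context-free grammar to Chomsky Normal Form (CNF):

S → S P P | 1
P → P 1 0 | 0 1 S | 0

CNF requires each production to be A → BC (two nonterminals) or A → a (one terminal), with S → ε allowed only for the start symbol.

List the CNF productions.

S → 1; T1 → 1; T0 → 0; P → 0; S → S X0; X0 → P P; P → P X1; X1 → T1 T0; P → T0 X2; X2 → T1 S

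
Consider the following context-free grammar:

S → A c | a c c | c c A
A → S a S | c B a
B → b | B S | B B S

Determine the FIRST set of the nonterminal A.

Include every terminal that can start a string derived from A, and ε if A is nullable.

We compute FIRST(A) using the standard algorithm.
FIRST(A) = {a, c}
FIRST(B) = {b}
FIRST(S) = {a, c}
Therefore, FIRST(A) = {a, c}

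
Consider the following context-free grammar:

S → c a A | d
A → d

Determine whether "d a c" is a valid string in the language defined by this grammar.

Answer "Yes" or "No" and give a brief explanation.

No - no valid derivation exists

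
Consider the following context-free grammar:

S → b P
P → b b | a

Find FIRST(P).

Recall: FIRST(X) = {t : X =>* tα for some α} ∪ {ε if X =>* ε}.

We compute FIRST(P) using the standard algorithm.
FIRST(P) = {a, b}
FIRST(S) = {b}
Therefore, FIRST(P) = {a, b}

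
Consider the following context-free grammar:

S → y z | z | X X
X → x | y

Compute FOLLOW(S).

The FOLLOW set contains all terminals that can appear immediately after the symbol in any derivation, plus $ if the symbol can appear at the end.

We compute FOLLOW(S) using the standard algorithm.
FOLLOW(S) starts with {$}.
FIRST(S) = {x, y, z}
FIRST(X) = {x, y}
FOLLOW(S) = {$}
FOLLOW(X) = {$, x, y}
Therefore, FOLLOW(S) = {$}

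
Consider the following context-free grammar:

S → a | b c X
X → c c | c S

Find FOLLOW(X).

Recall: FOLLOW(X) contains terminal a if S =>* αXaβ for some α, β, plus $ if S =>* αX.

We compute FOLLOW(X) using the standard algorithm.
FOLLOW(S) starts with {$}.
FIRST(S) = {a, b}
FIRST(X) = {c}
FOLLOW(S) = {$}
FOLLOW(X) = {$}
Therefore, FOLLOW(X) = {$}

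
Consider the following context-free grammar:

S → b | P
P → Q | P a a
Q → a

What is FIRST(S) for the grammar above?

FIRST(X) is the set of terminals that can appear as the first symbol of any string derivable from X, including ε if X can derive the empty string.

We compute FIRST(S) using the standard algorithm.
FIRST(P) = {a}
FIRST(Q) = {a}
FIRST(S) = {a, b}
Therefore, FIRST(S) = {a, b}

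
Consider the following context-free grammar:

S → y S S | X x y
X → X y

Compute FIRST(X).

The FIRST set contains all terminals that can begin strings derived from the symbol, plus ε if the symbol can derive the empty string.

We compute FIRST(X) using the standard algorithm.
FIRST(S) = {y}
FIRST(X) = {}
Therefore, FIRST(X) = {}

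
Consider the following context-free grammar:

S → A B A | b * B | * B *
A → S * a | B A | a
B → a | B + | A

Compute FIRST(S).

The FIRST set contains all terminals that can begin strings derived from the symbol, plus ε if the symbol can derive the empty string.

We compute FIRST(S) using the standard algorithm.
FIRST(A) = {*, a, b}
FIRST(B) = {*, a, b}
FIRST(S) = {*, a, b}
Therefore, FIRST(S) = {*, a, b}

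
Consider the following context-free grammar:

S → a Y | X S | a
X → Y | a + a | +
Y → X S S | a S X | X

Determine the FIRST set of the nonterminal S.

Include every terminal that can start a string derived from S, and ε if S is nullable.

We compute FIRST(S) using the standard algorithm.
FIRST(S) = {+, a}
FIRST(X) = {+, a}
FIRST(Y) = {+, a}
Therefore, FIRST(S) = {+, a}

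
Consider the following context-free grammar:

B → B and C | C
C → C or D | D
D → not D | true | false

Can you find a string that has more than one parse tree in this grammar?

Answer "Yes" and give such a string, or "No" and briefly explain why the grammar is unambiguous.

No - the grammar is unambiguous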